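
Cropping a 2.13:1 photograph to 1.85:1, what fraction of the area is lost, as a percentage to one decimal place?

13.1%

1.85:1 is narrower than 2.13:1, so the crop keeps the full height and trims the width.
Fraction kept = (1.850)/(2.130) ≈ 86.85%, so 13.15% is lost.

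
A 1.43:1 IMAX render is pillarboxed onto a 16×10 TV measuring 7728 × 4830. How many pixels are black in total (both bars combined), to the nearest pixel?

Since 1.430 < 1.600, the render is height-limited.
Content width = 4830 × 1.430 ≈ 6906.9000 px.
Black = 7728 − 6906.9000 = 821.1000 px.
Across the 4830-px span: 821.1000 × 4830 ≈ 3965913 px.

3965913 pixels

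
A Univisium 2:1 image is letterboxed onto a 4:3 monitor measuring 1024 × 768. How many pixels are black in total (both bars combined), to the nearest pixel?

262144 pixels

Univisium 2:1 (2.000) > 4:3 (1.333), so the image fills the width.
The image is 1024 × 1/2 ≈ 512.0000 px tall.
Leftover height: 768 − 512.0000 = 256.0000 px.
Bar area = 256.0000 × 1024 ≈ 262144 px.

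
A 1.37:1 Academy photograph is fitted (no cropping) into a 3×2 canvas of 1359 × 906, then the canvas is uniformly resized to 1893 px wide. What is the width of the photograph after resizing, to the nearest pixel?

At 1359×906 the photograph is height-limited, so width = 906 × 1.370 ≈ 1241.22 px.
The frame scales by 1893/1359 = 1.3929; 1241.22 × 1.3929 ≈ 1728.94 px.

1729 px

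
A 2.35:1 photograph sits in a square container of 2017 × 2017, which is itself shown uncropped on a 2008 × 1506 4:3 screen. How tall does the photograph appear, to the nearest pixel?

2.35:1 in 2017×2017: fills the width, so the photograph is 2017.00 × 858.30.
The square canvas is height-limited in 2008×1506, giving 1506.00 × 1506.00; scale factor 0.7467.
So the photograph's height is 858.30 × 0.7467 ≈ 640.85.

641 px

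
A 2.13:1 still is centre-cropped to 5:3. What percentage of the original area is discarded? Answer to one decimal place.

5:3 is narrower than 2.13:1, so the crop keeps the full height and trims the width.
Area ratio = (1.667)/(2.130) = 78.25%; the remaining 21.75% is cropped out.

21.8%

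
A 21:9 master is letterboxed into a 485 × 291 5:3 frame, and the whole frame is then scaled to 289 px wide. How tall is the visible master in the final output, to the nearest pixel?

124 px

At 485×291 the master is width-limited, so height = 485 × 9/21 ≈ 207.86 px.
Resizing to 289 px wide multiplies everything by 0.5959: 207.86 → 123.86 px.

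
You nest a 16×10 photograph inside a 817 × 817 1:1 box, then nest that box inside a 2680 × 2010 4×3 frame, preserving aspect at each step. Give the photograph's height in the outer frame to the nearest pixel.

1256 px

First fit — 16×10 into 817×817 spans the width: 817.00 × 510.62.
The 1:1 canvas is height-limited in 2680×2010, giving 2010.00 × 2010.00; scale factor 2.4602.
The photograph scales with it: height 510.62 × 2.4602 ≈ 1256.25.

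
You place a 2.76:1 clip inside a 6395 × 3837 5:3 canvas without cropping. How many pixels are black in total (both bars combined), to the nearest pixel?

9720215 pixels

2.76:1 is wider than 5:3, so it spans the full width.
That makes the image 2317.0290 px tall (6395 / 2.760).
3837 − 2317.0290 = 1519.9710 px of bars.
Bar area = 1519.9710 × 6395 ≈ 9720215 px.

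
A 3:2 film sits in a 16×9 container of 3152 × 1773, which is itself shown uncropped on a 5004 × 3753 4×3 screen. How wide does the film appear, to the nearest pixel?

First fit — 3:2 into 3152×1773 spans the height: 2659.50 × 1773.00.
16×9 in 5004×3753: fills the width, so the intermediate becomes 5004.00 × 2814.75 — a scale of ×1.5876.
So the film's width is 2659.50 × 1.5876 ≈ 4222.12.

4222 px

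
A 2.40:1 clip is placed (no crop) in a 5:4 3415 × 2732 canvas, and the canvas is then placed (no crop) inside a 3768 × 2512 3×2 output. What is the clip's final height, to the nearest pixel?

2.40:1 in 3415×2732: fills the width, so the clip is 3415.00 × 1422.92.
Second fit — the 5:4 canvas into 3768×2512 spans the height: 3140.00 × 2512.00 (×0.9195 from 3415×2732).
The clip scales with it: height 1422.92 × 0.9195 ≈ 1308.33.

1308 px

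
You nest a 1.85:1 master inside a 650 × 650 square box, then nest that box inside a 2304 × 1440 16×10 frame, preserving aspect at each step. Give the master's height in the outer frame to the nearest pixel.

Inside the 650×650 canvas the master is width-limited at 650.00 × 351.35.
The square canvas is height-limited in 2304×1440, giving 1440.00 × 1440.00; scale factor 2.2154.
So the master's height is 351.35 × 2.2154 ≈ 778.38.

778 px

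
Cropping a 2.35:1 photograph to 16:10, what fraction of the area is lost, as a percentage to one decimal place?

16:10 is narrower than 2.35:1, so the crop keeps the full height and trims the width.
(1.600)/(2.350) ≈ 0.681 of the area survives, leaving 31.91% discarded.

31.9%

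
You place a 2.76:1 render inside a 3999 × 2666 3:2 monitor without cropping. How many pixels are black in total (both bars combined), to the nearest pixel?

2.76:1 (2.760) > 3:2 (1.500), so the render fills the width.
The render is 3999 / 2.760 ≈ 1448.9130 px tall.
2666 − 1448.9130 = 1217.0870 px of bars.
Across the 3999-px span: 1217.0870 × 3999 ≈ 4867131 px.

4867131 pixels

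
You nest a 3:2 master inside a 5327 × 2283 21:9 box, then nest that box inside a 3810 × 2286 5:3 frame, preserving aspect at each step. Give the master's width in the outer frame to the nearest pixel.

Inside the 5327×2283 canvas the master is height-limited at 3424.50 × 2283.00.
21:9 in 3810×2286: fills the width, so the intermediate becomes 3810.00 × 1632.86 — a scale of ×0.7152.
So the master's width is 3424.50 × 0.7152 ≈ 2449.29.

2449 px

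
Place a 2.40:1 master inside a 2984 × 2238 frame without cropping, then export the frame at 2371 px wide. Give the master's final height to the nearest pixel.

988 px

In the 2984×2238 frame the master fills the width: height = 2984 / 2.400 ≈ 1243.33 px.
Resizing to 2371 px wide multiplies everything by 0.7946: 1243.33 → 987.92 px.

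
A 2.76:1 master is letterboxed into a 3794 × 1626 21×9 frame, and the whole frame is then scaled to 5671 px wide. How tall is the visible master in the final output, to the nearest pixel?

2055 px

Fitted into 3794×1626, the master spans the width; its height is 3794 / 2.760 ≈ 1374.64 px.
The frame scales by 5671/3794 = 1.4947; 1374.64 × 1.4947 ≈ 2054.71 px.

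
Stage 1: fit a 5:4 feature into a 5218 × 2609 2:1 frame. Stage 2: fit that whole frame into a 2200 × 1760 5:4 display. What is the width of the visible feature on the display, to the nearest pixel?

Inside the 5218×2609 canvas the feature is height-limited at 3261.25 × 2609.00.
2:1 in 2200×1760: fills the width, so the intermediate becomes 2200.00 × 1100.00 — a scale of ×0.4216.
The feature scales with it: width 3261.25 × 0.4216 ≈ 1375.00.

1375 px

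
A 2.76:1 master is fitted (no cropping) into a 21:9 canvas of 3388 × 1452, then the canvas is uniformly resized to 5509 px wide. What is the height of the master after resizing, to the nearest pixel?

1996 px

At 3388×1452 the master is width-limited, so height = 3388 / 2.760 ≈ 1227.54 px.
Resizing to 5509 px wide multiplies everything by 1.6260: 1227.54 → 1996.01 px.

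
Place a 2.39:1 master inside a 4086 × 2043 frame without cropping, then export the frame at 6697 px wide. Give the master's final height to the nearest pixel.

At 4086×2043 the master is width-limited, so height = 4086 / 2.390 ≈ 1709.62 px.
Scaling 4086 → 6697 is ×1.6390, so the height becomes 1709.62 × 1.6390 ≈ 2802.09 px.

2802 px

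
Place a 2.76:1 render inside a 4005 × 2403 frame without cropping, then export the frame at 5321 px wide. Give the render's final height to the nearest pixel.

At 4005×2403 the render is width-limited, so height = 4005 / 2.760 ≈ 1451.09 px.
The frame scales by 5321/4005 = 1.3286; 1451.09 × 1.3286 ≈ 1927.90 px.

1928 px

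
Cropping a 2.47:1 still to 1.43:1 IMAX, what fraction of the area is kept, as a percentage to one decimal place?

The height stays; only width is cut (since 1.43:1 IMAX is narrower than 2.47:1).
Fraction kept = (1.430)/(2.470) ≈ 57.89%.

57.9%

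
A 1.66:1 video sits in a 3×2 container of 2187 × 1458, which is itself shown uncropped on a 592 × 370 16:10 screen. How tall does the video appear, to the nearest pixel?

334 px

Inside the 2187×1458 canvas the video is width-limited at 2187.00 × 1317.47.
Second fit — the 3×2 canvas into 592×370 spans the height: 555.00 × 370.00 (×0.2538 from 2187×1458).
Applying the same ×0.2538: 1317.47 → 334.34.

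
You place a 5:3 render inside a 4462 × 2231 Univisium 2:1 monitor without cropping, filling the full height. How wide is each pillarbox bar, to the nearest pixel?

372 px

Content width = 2231 × 5/3 ≈ 3718.33 px.
Black = 4462 − 3718.33 = 743.67 px, or 371.83 per bar.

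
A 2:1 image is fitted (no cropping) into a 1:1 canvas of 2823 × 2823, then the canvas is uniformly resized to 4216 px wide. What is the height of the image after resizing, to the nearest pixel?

At 2823×2823 the image is width-limited, so height = 2823 × 1/2 ≈ 1411.50 px.
Scaling 2823 → 4216 is ×1.4934, so the height becomes 1411.50 × 1.4934 ≈ 2108.00 px.

2108 px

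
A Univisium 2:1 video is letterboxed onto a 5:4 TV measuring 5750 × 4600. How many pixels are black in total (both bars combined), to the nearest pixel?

Univisium 2:1 is wider than 5:4, so it spans the full width.
The video is 5750 × 1/2 ≈ 2875.0000 px tall.
Black = 4600 − 2875.0000 = 1725.0000 px.
Bar area = 1725.0000 × 5750 ≈ 9918750 px.

9918750 pixels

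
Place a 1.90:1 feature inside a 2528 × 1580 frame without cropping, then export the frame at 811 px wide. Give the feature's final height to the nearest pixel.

At 2528×1580 the feature is width-limited, so height = 2528 / 1.900 ≈ 1330.53 px.
Scaling 2528 → 811 is ×0.3208, so the height becomes 1330.53 × 0.3208 ≈ 426.84 px.

427 px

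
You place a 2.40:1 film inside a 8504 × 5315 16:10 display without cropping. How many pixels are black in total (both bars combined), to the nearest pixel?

15066253 pixels

2.40:1 is wider than 16:10, so it spans the full width.
Content height = 8504 / 2.400 ≈ 3543.3333 px.
5315 − 3543.3333 = 1771.6667 px of bars.
Bar area = 1771.6667 × 8504 ≈ 15066253 px.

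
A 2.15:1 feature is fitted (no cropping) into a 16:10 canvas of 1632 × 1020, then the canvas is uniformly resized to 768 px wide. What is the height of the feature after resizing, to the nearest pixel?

In the 1632×1020 frame the feature fills the width: height = 1632 / 2.150 ≈ 759.07 px.
Scaling 1632 → 768 is ×0.4706, so the height becomes 759.07 × 0.4706 ≈ 357.21 px.

357 px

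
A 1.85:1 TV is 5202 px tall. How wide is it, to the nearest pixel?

At 1.85:1, 5202 × 1.850 ≈ 9623.70.

9624 px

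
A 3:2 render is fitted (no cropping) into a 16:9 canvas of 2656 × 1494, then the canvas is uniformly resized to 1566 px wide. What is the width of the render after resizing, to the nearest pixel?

1321 px

Fitted into 2656×1494, the render spans the height; its width is 1494 × 3/2 ≈ 2241.00 px.
Scaling 2656 → 1566 is ×0.5896, so the width becomes 2241.00 × 0.5896 ≈ 1321.31 px.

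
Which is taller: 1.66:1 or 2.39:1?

1.66:1

1.66 and 2.39; 2.39 > 1.66. The smaller width-to-height ratio is the taller frame.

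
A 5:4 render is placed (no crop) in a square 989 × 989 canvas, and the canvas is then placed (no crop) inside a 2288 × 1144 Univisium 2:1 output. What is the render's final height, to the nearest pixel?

915 px

First fit — 5:4 into 989×989 spans the width: 989.00 × 791.20.
Second fit — the square canvas into 2288×1144 spans the height: 1144.00 × 1144.00 (×1.1567 from 989×989).
Applying the same ×1.1567: 791.20 → 915.20.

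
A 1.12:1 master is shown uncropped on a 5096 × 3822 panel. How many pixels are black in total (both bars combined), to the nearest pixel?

3116306 pixels

1.12:1 (1.120) < 4:3 (1.333), so the master fills the height.
Content width = 3822 × 1.120 ≈ 4280.6400 px.
5096 − 4280.6400 = 815.3600 px of bars.
Across the 3822-px span: 815.3600 × 3822 ≈ 3116306 px.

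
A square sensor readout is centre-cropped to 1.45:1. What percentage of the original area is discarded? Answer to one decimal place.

31.0%

The width stays; only height is cut (since 1.45:1 is wider than square).
(1.000)/(1.450) ≈ 0.690 of the area survives, leaving 31.03% discarded.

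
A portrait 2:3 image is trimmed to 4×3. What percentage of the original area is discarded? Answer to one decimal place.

4×3 is wider than portrait 2:3, so the crop keeps the full width and trims the height.
Fraction kept = (0.667)/(1.333) ≈ 50.00%, so 50.00% is lost.

50.0%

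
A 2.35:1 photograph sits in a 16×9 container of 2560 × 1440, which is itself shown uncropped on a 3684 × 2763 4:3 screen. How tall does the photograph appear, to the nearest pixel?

First fit — 2.35:1 into 2560×1440 spans the width: 2560.00 × 1089.36.
Second fit — the 16×9 canvas into 3684×2763 spans the width: 3684.00 × 2072.25 (×1.4391 from 2560×1440).
The photograph scales with it: height 1089.36 × 1.4391 ≈ 1567.66.

1568 px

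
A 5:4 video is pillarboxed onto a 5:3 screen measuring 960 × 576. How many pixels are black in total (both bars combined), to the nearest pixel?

5:4 (1.250) < 5:3 (1.667), so the video fills the height.
Content width = 576 × 5/4 ≈ 720.0000 px.
Black = 960 − 720.0000 = 240.0000 px.
Across the 576-px span: 240.0000 × 576 ≈ 138240 px.

138240 pixels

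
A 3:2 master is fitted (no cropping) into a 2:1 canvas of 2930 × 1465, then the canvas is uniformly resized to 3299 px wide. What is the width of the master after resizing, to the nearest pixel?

2474 px

In the 2930×1465 frame the master fills the height: width = 1465 × 3/2 ≈ 2197.50 px.
Resizing to 3299 px wide multiplies everything by 1.1259: 2197.50 → 2474.25 px.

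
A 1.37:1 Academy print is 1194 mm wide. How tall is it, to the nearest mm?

872 mm

Height = 1194 / 1.370 = 871.53.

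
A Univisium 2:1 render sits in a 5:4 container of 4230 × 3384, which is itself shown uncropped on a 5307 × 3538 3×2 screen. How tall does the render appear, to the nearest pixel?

2211 px

First fit — Univisium 2:1 into 4230×3384 spans the width: 4230.00 × 2115.00.
The 5:4 canvas is height-limited in 5307×3538, giving 4422.50 × 3538.00; scale factor 1.0455.
Applying the same ×1.0455: 2115.00 → 2211.25.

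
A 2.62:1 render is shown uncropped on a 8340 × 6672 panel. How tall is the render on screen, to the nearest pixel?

2.62:1 is wider than 5:4, so it spans the full width.
Content height = 8340 / 2.620 ≈ 3183.21 px.

3183 px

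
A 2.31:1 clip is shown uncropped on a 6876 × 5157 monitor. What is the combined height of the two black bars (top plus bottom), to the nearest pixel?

2.31:1 (2.310) > 4×3 (1.333), so the clip fills the width.
That makes the image 2976.62 px tall (6876 / 2.310).
Leftover height: 5157 − 2976.62 = 2180.38 px.

2180 px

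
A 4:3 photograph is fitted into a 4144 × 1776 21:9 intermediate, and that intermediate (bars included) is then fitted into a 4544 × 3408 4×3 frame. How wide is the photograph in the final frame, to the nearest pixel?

2597 px

4:3 in 4144×1776: fills the height, so the photograph is 2368.00 × 1776.00.
The 21:9 canvas is width-limited in 4544×3408, giving 4544.00 × 1947.43; scale factor 1.0965.
The photograph scales with it: width 2368.00 × 1.0965 ≈ 2596.57.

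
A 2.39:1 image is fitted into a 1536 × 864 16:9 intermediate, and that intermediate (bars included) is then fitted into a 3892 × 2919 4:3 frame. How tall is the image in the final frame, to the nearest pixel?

First fit — 2.39:1 into 1536×864 spans the width: 1536.00 × 642.68.
The 16:9 canvas is width-limited in 3892×2919, giving 3892.00 × 2189.25; scale factor 2.5339.
The image scales with it: height 642.68 × 2.5339 ≈ 1628.45.

1628 px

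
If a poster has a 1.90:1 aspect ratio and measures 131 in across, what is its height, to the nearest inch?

69 in

At 1.90:1, 131 / 1.900 ≈ 68.95.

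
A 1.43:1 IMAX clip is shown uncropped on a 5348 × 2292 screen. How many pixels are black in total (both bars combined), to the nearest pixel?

4745448 pixels

1.43:1 IMAX is narrower than 21:9, so it spans the full height.
That makes the image 3277.5600 px wide (2292 × 1.430).
5348 − 3277.5600 = 2070.4400 px of bars.
Bar area = 2070.4400 × 2292 ≈ 4745448 px.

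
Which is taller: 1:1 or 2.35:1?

1 and 2.35; 2.35 > 1. The smaller width-to-height ratio is the taller frame.

1:1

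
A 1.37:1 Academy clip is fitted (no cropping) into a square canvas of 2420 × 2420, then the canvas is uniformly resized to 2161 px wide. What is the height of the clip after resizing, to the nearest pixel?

1577 px

Fitted into 2420×2420, the clip spans the width; its height is 2420 / 1.370 ≈ 1766.42 px.
The frame scales by 2161/2420 = 0.8930; 1766.42 × 0.8930 ≈ 1577.37 px.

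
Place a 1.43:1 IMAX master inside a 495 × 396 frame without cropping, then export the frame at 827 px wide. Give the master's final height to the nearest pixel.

578 px

At 495×396 the master is width-limited, so height = 495 / 1.430 ≈ 346.15 px.
Scaling 495 → 827 is ×1.6707, so the height becomes 346.15 × 1.6707 ≈ 578.32 px.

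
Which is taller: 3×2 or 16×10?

3×2

3×2 = 1.5 and 16×10 = 1.6; 1.6 > 1.5. The smaller width-to-height ratio is the taller frame.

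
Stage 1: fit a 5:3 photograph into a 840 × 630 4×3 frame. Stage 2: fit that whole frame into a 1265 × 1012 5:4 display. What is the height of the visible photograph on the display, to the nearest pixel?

First fit — 5:3 into 840×630 spans the width: 840.00 × 504.00.
The 4×3 canvas is width-limited in 1265×1012, giving 1265.00 × 948.75; scale factor 1.5060.
The photograph scales with it: height 504.00 × 1.5060 ≈ 759.00.

759 px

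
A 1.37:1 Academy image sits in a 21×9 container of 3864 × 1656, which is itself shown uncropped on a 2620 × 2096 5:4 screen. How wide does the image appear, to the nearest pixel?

1538 px

Inside the 3864×1656 canvas the image is height-limited at 2268.72 × 1656.00.
The 21×9 canvas is width-limited in 2620×2096, giving 2620.00 × 1122.86; scale factor 0.6781.
Applying the same ×0.6781: 2268.72 → 1538.31.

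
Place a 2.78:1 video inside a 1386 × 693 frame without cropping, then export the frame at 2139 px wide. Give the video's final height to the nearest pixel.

769 px

Fitted into 1386×693, the video spans the width; its height is 1386 / 2.780 ≈ 498.56 px.
Resizing to 2139 px wide multiplies everything by 1.5433: 498.56 → 769.42 px.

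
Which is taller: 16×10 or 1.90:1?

16×10 = 1.6 and 1.9; 1.9 > 1.6. The smaller width-to-height ratio is the taller frame.

16×10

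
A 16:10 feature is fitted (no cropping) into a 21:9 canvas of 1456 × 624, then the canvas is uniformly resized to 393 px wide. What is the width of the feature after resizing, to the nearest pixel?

269 px

Fitted into 1456×624, the feature spans the height; its width is 624 × 16/10 ≈ 998.40 px.
Scaling 1456 → 393 is ×0.2699, so the width becomes 998.40 × 0.2699 ≈ 269.49 px.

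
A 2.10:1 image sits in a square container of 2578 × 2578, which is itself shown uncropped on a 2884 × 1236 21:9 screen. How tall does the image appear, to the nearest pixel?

2.10:1 in 2578×2578: fills the width, so the image is 2578.00 × 1227.62.
Second fit — the square canvas into 2884×1236 spans the height: 1236.00 × 1236.00 (×0.4794 from 2578×2578).
Applying the same ×0.4794: 1227.62 → 588.57.

589 px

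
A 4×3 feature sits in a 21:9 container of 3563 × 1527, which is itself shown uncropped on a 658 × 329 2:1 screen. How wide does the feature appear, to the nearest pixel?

376 px

First fit — 4×3 into 3563×1527 spans the height: 2036.00 × 1527.00.
The 21:9 canvas is width-limited in 658×329, giving 658.00 × 282.00; scale factor 0.1847.
The feature scales with it: width 2036.00 × 0.1847 ≈ 376.00.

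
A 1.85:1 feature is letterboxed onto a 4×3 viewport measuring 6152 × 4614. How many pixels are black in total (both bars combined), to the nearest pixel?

1.85:1 is wider than 4×3, so it spans the full width.
Content height = 6152 / 1.850 ≈ 3325.4054 px.
Leftover height: 4614 − 3325.4054 = 1288.5946 px.
Bar area = 1288.5946 × 6152 ≈ 7927434 px.

7927434 pixels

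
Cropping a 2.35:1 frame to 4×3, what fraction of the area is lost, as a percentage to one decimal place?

Going from 2.35:1 to 4×3 means cutting width while keeping height.
(1.333)/(2.350) ≈ 0.567 of the area survives, leaving 43.26% discarded.

43.3%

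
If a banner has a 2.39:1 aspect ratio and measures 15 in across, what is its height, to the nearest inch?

Height = 15 / 2.390 = 6.28.

6 in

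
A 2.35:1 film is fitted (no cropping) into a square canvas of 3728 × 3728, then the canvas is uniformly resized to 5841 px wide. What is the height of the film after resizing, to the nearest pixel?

Fitted into 3728×3728, the film spans the width; its height is 3728 / 2.350 ≈ 1586.38 px.
Scaling 3728 → 5841 is ×1.5668, so the height becomes 1586.38 × 1.5668 ≈ 2485.53 px.

2486 px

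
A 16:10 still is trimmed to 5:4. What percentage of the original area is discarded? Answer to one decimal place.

Going from 16:10 to 5:4 means cutting width while keeping height.
Fraction kept = (1.250)/(1.600) ≈ 78.12%, so 21.88% is lost.

21.9%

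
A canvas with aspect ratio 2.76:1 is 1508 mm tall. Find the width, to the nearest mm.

Width = 1508 × 2.760 = 4162.08.

4162 mm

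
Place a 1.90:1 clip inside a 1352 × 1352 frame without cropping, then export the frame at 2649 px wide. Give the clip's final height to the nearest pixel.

At 1352×1352 the clip is width-limited, so height = 1352 / 1.900 ≈ 711.58 px.
Scaling 1352 → 2649 is ×1.9593, so the height becomes 711.58 × 1.9593 ≈ 1394.21 px.

1394 px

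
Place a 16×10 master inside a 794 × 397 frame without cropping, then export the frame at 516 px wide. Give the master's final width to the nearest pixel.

413 px

Fitted into 794×397, the master spans the height; its width is 397 × 16/10 ≈ 635.20 px.
Resizing to 516 px wide multiplies everything by 0.6499: 635.20 → 412.80 px.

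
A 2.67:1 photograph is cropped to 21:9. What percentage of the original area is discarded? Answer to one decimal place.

The height stays; only width is cut (since 21:9 is narrower than 2.67:1).
Fraction kept = (2.333)/(2.670) ≈ 87.39%, so 12.61% is lost.

12.6%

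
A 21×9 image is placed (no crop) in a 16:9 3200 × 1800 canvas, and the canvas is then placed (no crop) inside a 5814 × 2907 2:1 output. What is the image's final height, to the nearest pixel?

21×9 in 3200×1800: fills the width, so the image is 3200.00 × 1371.43.
The 16:9 canvas is height-limited in 5814×2907, giving 5168.00 × 2907.00; scale factor 1.6150.
The image scales with it: height 1371.43 × 1.6150 ≈ 2214.86.

2215 px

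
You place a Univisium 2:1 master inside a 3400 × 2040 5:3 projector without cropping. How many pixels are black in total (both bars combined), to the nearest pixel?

1156000 pixels

Univisium 2:1 (2.000) > 5:3 (1.667), so the master fills the width.
That makes the image 1700.0000 px tall (3400 × 1/2).
Leftover height: 2040 − 1700.0000 = 340.0000 px.
Bar area = 340.0000 × 3400 ≈ 1156000 px.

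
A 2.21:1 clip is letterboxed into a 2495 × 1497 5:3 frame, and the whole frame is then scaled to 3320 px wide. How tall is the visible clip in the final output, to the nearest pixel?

1502 px

At 2495×1497 the clip is width-limited, so height = 2495 / 2.210 ≈ 1128.96 px.
The frame scales by 3320/2495 = 1.3307; 1128.96 × 1.3307 ≈ 1502.26 px.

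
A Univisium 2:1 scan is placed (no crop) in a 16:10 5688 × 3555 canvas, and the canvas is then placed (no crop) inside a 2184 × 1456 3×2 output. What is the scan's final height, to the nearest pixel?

Inside the 5688×3555 canvas the scan is width-limited at 5688.00 × 2844.00.
The 16:10 canvas is width-limited in 2184×1456, giving 2184.00 × 1365.00; scale factor 0.3840.
The scan scales with it: height 2844.00 × 0.3840 ≈ 1092.00.

1092 px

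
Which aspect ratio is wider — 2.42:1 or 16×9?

2.42 and 16×9 = 1.778; 2.42 > 1.778.

2.42:1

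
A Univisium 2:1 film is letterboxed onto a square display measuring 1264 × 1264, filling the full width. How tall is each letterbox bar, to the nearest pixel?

The film is 1264 × 1/2 ≈ 632.00 px tall.
Black = 1264 − 632.00 = 632.00 px, or 316.00 per bar.

316 px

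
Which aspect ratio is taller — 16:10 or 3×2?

3×2

16:10 = 1.6 and 3×2 = 1.5; 1.6 > 1.5. The smaller width-to-height ratio is the taller frame.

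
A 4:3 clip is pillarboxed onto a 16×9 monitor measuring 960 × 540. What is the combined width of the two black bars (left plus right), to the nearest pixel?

240 px

4:3 (1.333) < 16×9 (1.778), so the clip fills the height.
The clip is 540 × 4/3 ≈ 720.00 px wide.
Leftover width: 960 − 720.00 = 240.00 px.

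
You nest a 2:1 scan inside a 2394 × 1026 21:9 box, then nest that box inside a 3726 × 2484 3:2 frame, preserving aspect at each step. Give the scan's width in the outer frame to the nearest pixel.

2:1 in 2394×1026: fills the height, so the scan is 2052.00 × 1026.00.
Second fit — the 21:9 canvas into 3726×2484 spans the width: 3726.00 × 1596.86 (×1.5564 from 2394×1026).
Applying the same ×1.5564: 2052.00 → 3193.71.

3194 px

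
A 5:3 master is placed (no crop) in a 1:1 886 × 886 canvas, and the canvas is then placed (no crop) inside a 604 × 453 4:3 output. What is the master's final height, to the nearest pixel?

First fit — 5:3 into 886×886 spans the width: 886.00 × 531.60.
1:1 in 604×453: fills the height, so the intermediate becomes 453.00 × 453.00 — a scale of ×0.5113.
The master scales with it: height 531.60 × 0.5113 ≈ 271.80.

272 px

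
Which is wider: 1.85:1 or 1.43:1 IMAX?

1.85 and 1.43; 1.85 > 1.43.

1.85:1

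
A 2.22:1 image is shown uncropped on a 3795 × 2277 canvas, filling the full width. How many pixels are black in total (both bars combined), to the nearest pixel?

The image is 3795 / 2.220 ≈ 1709.4595 px tall.
2277 − 1709.4595 = 567.5405 px of bars.
That's 567.5405 × 3795 ≈ 2153816 black pixels.

2153816 pixels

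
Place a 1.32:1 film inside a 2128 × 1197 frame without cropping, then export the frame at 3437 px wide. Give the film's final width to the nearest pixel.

2552 px

Fitted into 2128×1197, the film spans the height; its width is 1197 × 1.320 ≈ 1580.04 px.
Resizing to 3437 px wide multiplies everything by 1.6151: 1580.04 → 2551.97 px.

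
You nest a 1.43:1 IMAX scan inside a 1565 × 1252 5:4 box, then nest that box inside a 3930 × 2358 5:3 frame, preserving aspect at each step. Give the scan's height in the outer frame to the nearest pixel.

1.43:1 IMAX in 1565×1252: fills the width, so the scan is 1565.00 × 1094.41.
The 5:4 canvas is height-limited in 3930×2358, giving 2947.50 × 2358.00; scale factor 1.8834.
Applying the same ×1.8834: 1094.41 → 2061.19.

2061 px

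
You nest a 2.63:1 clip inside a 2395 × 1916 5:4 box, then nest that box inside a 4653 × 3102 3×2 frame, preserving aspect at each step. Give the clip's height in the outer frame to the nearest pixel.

First fit — 2.63:1 into 2395×1916 spans the width: 2395.00 × 910.65.
Second fit — the 5:4 canvas into 4653×3102 spans the height: 3877.50 × 3102.00 (×1.6190 from 2395×1916).
Applying the same ×1.6190: 910.65 → 1474.33.

1474 px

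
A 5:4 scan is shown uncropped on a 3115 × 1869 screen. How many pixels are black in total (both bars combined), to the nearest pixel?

5:4 is narrower than 5:3, so it spans the full height.
The scan is 1869 × 5/4 ≈ 2336.2500 px wide.
3115 − 2336.2500 = 778.7500 px of bars.
Bar area = 778.7500 × 1869 ≈ 1455484 px.

1455484 pixels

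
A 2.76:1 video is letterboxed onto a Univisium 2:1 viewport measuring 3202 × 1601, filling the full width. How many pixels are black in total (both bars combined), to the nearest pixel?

1411618 pixels

That makes the image 1160.1449 px tall (3202 / 2.760).
Black = 1601 − 1160.1449 = 440.8551 px.
Across the 3202-px span: 440.8551 × 3202 ≈ 1411618 px.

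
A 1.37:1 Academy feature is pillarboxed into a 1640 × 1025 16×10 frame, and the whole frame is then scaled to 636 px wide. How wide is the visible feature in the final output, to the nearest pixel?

At 1640×1025 the feature is height-limited, so width = 1025 × 1.370 ≈ 1404.25 px.
Resizing to 636 px wide multiplies everything by 0.3878: 1404.25 → 544.58 px.

545 px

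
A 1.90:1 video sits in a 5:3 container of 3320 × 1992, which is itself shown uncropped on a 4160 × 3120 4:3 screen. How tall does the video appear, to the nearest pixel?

2189 px

1.90:1 in 3320×1992: fills the width, so the video is 3320.00 × 1747.37.
The 5:3 canvas is width-limited in 4160×3120, giving 4160.00 × 2496.00; scale factor 1.2530.
So the video's height is 1747.37 × 1.2530 ≈ 2189.47.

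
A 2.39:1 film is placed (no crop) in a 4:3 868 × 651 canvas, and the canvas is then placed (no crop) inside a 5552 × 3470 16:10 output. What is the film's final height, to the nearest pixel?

1936 px

2.39:1 in 868×651: fills the width, so the film is 868.00 × 363.18.
Second fit — the 4:3 canvas into 5552×3470 spans the height: 4626.67 × 3470.00 (×5.3303 from 868×651).
The film scales with it: height 363.18 × 5.3303 ≈ 1935.84.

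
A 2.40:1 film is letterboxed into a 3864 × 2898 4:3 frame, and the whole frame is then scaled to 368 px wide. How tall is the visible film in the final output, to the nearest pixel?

153 px

At 3864×2898 the film is width-limited, so height = 3864 / 2.400 ≈ 1610.00 px.
Scaling 3864 → 368 is ×0.0952, so the height becomes 1610.00 × 0.0952 ≈ 153.33 px.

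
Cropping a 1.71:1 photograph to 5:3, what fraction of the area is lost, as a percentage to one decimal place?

Going from 1.71:1 to 5:3 means cutting width while keeping height.
Fraction kept = (1.667)/(1.710) ≈ 97.47%, so 2.53% is lost.

2.5%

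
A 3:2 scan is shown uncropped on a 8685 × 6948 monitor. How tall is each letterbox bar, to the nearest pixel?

3:2 (1.500) > 5:4 (1.250), so the scan fills the width.
The scan is 8685 × 2/3 ≈ 5790.00 px tall.
Black = 6948 − 5790.00 = 1158.00 px, or 579.00 per bar.

579 px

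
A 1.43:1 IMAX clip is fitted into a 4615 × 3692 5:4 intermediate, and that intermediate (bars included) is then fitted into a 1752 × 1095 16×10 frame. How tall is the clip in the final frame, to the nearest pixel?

957 px

1.43:1 IMAX in 4615×3692: fills the width, so the clip is 4615.00 × 3227.27.
Second fit — the 5:4 canvas into 1752×1095 spans the height: 1368.75 × 1095.00 (×0.2966 from 4615×3692).
Applying the same ×0.2966: 3227.27 → 957.17.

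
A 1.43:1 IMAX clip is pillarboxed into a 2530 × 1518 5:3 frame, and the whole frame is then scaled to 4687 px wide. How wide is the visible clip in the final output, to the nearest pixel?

Fitted into 2530×1518, the clip spans the height; its width is 1518 × 1.430 ≈ 2170.74 px.
Scaling 2530 → 4687 is ×1.8526, so the width becomes 2170.74 × 1.8526 ≈ 4021.45 px.

4021 px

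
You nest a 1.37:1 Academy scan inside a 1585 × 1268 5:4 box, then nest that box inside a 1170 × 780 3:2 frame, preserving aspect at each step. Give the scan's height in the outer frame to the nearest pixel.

1.37:1 Academy in 1585×1268: fills the width, so the scan is 1585.00 × 1156.93.
Second fit — the 5:4 canvas into 1170×780 spans the height: 975.00 × 780.00 (×0.6151 from 1585×1268).
The scan scales with it: height 1156.93 × 0.6151 ≈ 711.68.

712 px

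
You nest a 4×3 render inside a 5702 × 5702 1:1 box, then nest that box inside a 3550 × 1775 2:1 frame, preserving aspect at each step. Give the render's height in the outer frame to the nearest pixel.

4×3 in 5702×5702: fills the width, so the render is 5702.00 × 4276.50.
The 1:1 canvas is height-limited in 3550×1775, giving 1775.00 × 1775.00; scale factor 0.3113.
Applying the same ×0.3113: 4276.50 → 1331.25.

1331 px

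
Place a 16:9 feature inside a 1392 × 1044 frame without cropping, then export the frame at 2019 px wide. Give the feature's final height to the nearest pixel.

Fitted into 1392×1044, the feature spans the width; its height is 1392 × 9/16 ≈ 783.00 px.
Resizing to 2019 px wide multiplies everything by 1.4504: 783.00 → 1135.69 px.

1136 px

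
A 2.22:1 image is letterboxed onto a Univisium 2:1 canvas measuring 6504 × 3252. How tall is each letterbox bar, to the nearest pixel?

Since 2.220 > 2.000, the image is width-limited.
Content height = 6504 / 2.220 ≈ 2929.73 px.
Black = 3252 − 2929.73 = 322.27 px, or 161.14 per bar.

161 px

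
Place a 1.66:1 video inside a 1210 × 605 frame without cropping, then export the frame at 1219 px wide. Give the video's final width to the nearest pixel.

1012 px

At 1210×605 the video is height-limited, so width = 605 × 1.660 ≈ 1004.30 px.
Scaling 1210 → 1219 is ×1.0074, so the width becomes 1004.30 × 1.0074 ≈ 1011.77 px.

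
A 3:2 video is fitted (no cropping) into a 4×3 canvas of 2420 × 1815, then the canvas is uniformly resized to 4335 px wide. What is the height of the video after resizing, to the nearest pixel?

In the 2420×1815 frame the video fills the width: height = 2420 × 2/3 ≈ 1613.33 px.
Resizing to 4335 px wide multiplies everything by 1.7913: 1613.33 → 2890.00 px.

2890 px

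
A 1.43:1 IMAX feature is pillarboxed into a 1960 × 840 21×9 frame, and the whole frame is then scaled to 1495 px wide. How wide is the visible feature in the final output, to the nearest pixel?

In the 1960×840 frame the feature fills the height: width = 840 × 1.430 ≈ 1201.20 px.
Scaling 1960 → 1495 is ×0.7628, so the width becomes 1201.20 × 0.7628 ≈ 916.22 px.

916 px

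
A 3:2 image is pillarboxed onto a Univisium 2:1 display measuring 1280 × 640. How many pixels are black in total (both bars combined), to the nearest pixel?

3:2 (1.500) < Univisium 2:1 (2.000), so the image fills the height.
The image is 640 × 3/2 ≈ 960.0000 px wide.
1280 − 960.0000 = 320.0000 px of bars.
Across the 640-px span: 320.0000 × 640 ≈ 204800 px.

204800 pixels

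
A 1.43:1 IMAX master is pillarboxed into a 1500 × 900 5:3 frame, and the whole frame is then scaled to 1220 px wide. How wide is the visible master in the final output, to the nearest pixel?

1047 px

In the 1500×900 frame the master fills the height: width = 900 × 1.430 ≈ 1287.00 px.
Resizing to 1220 px wide multiplies everything by 0.8133: 1287.00 → 1046.76 px.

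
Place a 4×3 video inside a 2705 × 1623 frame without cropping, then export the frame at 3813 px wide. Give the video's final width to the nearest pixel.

Fitted into 2705×1623, the video spans the height; its width is 1623 × 4/3 ≈ 2164.00 px.
Scaling 2705 → 3813 is ×1.4096, so the width becomes 2164.00 × 1.4096 ≈ 3050.40 px.

3050 px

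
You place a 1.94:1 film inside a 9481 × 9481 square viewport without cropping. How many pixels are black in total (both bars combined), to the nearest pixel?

43554639 pixels

Since 1.940 > 1.000, the film is width-limited.
The film is 9481 / 1.940 ≈ 4887.1134 px tall.
Black = 9481 − 4887.1134 = 4593.8866 px.
Across the 9481-px span: 4593.8866 × 9481 ≈ 43554639 px.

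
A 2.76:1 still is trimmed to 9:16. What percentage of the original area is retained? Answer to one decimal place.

20.4%

The height stays; only width is cut (since 9:16 is narrower than 2.76:1).
Area ratio = (0.562)/(2.760) = 20.38% retained.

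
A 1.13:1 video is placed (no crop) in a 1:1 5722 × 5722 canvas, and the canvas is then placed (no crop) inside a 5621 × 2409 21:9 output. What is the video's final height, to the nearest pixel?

First fit — 1.13:1 into 5722×5722 spans the width: 5722.00 × 5063.72.
The 1:1 canvas is height-limited in 5621×2409, giving 2409.00 × 2409.00; scale factor 0.4210.
So the video's height is 5063.72 × 0.4210 ≈ 2131.86.

2132 px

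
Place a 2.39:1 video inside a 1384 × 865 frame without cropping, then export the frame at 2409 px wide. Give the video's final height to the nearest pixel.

1008 px

In the 1384×865 frame the video fills the width: height = 1384 / 2.390 ≈ 579.08 px.
Scaling 1384 → 2409 is ×1.7406, so the height becomes 579.08 × 1.7406 ≈ 1007.95 px.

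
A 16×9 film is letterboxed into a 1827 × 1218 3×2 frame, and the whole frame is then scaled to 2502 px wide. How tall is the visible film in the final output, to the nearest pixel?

In the 1827×1218 frame the film fills the width: height = 1827 × 9/16 ≈ 1027.69 px.
Scaling 1827 → 2502 is ×1.3695, so the height becomes 1027.69 × 1.3695 ≈ 1407.38 px.

1407 px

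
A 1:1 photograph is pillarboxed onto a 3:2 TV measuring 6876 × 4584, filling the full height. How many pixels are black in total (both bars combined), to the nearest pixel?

10506528 pixels

That makes the image 4584.0000 px wide (4584 × 1/1).
Leftover width: 6876 − 4584.0000 = 2292.0000 px.
Across the 4584-px span: 2292.0000 × 4584 ≈ 10506528 px.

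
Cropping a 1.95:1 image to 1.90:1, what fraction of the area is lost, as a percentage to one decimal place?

The height stays; only width is cut (since 1.90:1 is narrower than 1.95:1).
Area ratio = (1.900)/(1.950) = 97.44%; the remaining 2.56% is cropped out.

2.6%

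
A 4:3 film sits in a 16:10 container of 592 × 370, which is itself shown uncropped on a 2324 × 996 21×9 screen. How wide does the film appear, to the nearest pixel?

1328 px

First fit — 4:3 into 592×370 spans the height: 493.33 × 370.00.
16:10 in 2324×996: fills the height, so the intermediate becomes 1593.60 × 996.00 — a scale of ×2.6919.
So the film's width is 493.33 × 2.6919 ≈ 1328.00.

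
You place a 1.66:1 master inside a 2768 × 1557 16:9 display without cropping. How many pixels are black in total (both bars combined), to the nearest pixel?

1.66:1 is narrower than 16:9, so it spans the full height.
That makes the image 2584.6200 px wide (1557 × 1.660).
Leftover width: 2768 − 2584.6200 = 183.3800 px.
Across the 1557-px span: 183.3800 × 1557 ≈ 285523 px.

285523 pixels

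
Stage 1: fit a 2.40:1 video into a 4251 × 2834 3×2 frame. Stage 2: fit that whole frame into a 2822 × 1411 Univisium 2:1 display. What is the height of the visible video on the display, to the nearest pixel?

882 px

2.40:1 in 4251×2834: fills the width, so the video is 4251.00 × 1771.25.
The 3×2 canvas is height-limited in 2822×1411, giving 2116.50 × 1411.00; scale factor 0.4979.
Applying the same ×0.4979: 1771.25 → 881.88.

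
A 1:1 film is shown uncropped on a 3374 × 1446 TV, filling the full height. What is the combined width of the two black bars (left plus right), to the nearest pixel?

1928 px

Content width = 1446 × 1/1 ≈ 1446.00 px.
Black = 3374 − 1446.00 = 1928.00 px.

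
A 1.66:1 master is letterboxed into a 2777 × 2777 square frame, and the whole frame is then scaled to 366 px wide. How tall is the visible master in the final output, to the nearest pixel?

At 2777×2777 the master is width-limited, so height = 2777 / 1.660 ≈ 1672.89 px.
The frame scales by 366/2777 = 0.1318; 1672.89 × 0.1318 ≈ 220.48 px.

220 px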